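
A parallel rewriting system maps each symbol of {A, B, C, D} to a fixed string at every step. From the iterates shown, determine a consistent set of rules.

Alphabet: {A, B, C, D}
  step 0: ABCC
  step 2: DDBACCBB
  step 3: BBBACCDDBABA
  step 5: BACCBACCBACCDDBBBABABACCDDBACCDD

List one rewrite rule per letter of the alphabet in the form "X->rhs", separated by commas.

A->CC, B->BA, C->D, D->B

  step 2 ⇒ step 3: DDBACCBB ⇒ B·B·BA·CC·D·D·BA·BA
    A ↦ CC
    B ↦ BA
    C ↦ D
    D ↦ B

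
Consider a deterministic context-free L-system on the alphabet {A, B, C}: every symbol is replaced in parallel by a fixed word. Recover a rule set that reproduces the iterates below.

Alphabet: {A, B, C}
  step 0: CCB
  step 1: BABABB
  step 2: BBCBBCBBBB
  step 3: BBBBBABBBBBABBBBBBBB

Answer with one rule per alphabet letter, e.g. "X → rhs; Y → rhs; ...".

A->C, B->BB, C->BA

  step 2 ⇒ step 3: BBCBBCBBBB ⇒ BB·BB·BA·BB·BB·BA·BB·BB·BB·BB
    B ↦ BB
    C ↦ BA
  step 1 ⇒ step 2: BABABB ⇒ BB·C·BB·C·BB·BB
    A ↦ C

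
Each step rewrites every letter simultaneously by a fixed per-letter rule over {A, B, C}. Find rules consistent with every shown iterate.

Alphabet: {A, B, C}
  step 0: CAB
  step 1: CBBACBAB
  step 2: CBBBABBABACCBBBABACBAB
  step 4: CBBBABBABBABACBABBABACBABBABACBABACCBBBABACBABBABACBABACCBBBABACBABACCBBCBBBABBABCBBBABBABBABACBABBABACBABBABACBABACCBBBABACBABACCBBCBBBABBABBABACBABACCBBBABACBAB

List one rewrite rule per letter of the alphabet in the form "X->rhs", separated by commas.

  step 1 ⇒ step 2: CBBACBAB ⇒ CBB·BAB·BAB·AC·CBB·BAB·AC·BAB
    A ↦ AC
    B ↦ BAB
    C ↦ CBB

A->AC, B->BAB, C->CBB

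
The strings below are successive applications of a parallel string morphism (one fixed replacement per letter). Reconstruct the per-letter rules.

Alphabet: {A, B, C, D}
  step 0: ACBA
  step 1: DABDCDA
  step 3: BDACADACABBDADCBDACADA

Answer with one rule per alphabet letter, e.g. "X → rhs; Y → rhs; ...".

A->DA, B->DC, C->B, D->CA

  step 0 ⇒ step 1: ACBA ⇒ DA·B·DC·DA
    A ↦ DA
    B ↦ DC
    C ↦ B
    D ↦ CA  (constrained at step 1)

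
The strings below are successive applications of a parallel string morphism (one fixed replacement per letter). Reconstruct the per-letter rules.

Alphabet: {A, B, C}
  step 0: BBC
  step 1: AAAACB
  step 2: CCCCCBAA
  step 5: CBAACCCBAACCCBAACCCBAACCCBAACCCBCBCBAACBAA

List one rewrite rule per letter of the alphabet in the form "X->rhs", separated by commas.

  step 1 ⇒ step 2: AAAACB ⇒ C·C·C·C·CB·AA
    A ↦ C
    B ↦ AA
    C ↦ CB

A->C, B->AA, C->CB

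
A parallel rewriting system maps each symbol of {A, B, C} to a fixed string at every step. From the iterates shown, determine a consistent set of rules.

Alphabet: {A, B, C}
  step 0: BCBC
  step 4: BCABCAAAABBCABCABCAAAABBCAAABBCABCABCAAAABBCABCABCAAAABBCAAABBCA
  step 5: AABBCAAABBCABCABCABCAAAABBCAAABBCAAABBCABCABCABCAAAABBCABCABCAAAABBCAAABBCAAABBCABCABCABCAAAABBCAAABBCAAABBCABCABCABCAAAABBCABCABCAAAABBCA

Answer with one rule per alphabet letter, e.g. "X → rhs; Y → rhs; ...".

  step 4 ⇒ step 5: BCABCAAAABBCABCABCAAAABBCAAABBCABCABCAAAABBCABCABCAAAABBCAAABBCA ⇒ A·AB·BCA·A·AB·BCA·BCA·BCA·BCA·A·A·AB·BCA·A·AB·BCA·A·AB·BCA·BCA·BCA·BCA·A·A·AB·BCA·BCA·BCA·A·A·AB·BCA·A·AB·BCA·A·AB·BCA·BCA·BCA·BCA·A·A·AB·BCA·A·AB·BCA·A·AB·BCA·BCA·BCA·BCA·A·A·AB·BCA·BCA·BCA·A·A·AB·BCA
    A ↦ BCA
    B ↦ A
    C ↦ AB

A->BCA, B->A, C->AB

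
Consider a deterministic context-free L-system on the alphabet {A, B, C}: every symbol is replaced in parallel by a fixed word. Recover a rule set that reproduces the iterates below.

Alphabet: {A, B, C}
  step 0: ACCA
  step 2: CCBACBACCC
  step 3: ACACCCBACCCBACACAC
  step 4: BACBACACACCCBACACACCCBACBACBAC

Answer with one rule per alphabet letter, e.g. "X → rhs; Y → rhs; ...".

A->B, B->CC, C->AC

  step 3 ⇒ step 4: ACACCCBACCCBACACAC ⇒ B·AC·B·AC·AC·AC·CC·B·AC·AC·AC·CC·B·AC·B·AC·B·AC
    A ↦ B
    B ↦ CC
    C ↦ AC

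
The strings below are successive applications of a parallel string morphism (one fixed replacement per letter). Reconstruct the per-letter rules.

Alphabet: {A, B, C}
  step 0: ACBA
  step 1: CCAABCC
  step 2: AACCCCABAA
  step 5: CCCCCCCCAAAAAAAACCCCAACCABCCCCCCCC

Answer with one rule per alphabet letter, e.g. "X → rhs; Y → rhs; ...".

A->CC, B->AB, C->A

  step 1 ⇒ step 2: CCAABCC ⇒ A·A·CC·CC·AB·A·A
    A ↦ CC
    B ↦ AB
    C ↦ A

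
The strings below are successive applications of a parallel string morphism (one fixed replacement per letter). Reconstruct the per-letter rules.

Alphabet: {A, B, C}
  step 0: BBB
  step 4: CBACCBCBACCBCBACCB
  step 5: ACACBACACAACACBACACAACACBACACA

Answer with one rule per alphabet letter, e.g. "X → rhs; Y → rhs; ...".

A->CB, B->A, C->AC

  step 4 ⇒ step 5: CBACCBCBACCBCBACCB ⇒ AC·A·CB·AC·AC·A·AC·A·CB·AC·AC·A·AC·A·CB·AC·AC·A
    A ↦ CB
    B ↦ A
    C ↦ AC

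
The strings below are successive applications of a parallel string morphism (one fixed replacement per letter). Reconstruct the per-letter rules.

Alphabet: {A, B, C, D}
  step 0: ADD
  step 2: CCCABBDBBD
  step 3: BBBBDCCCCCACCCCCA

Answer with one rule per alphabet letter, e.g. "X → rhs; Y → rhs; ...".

  step 2 ⇒ step 3: CCCABBDBBD ⇒ B·B·B·BD·CC·CC·CA·CC·CC·CA
    A ↦ BD
    B ↦ CC
    C ↦ B
    D ↦ CA

A->BD, B->CC, C->B, D->CA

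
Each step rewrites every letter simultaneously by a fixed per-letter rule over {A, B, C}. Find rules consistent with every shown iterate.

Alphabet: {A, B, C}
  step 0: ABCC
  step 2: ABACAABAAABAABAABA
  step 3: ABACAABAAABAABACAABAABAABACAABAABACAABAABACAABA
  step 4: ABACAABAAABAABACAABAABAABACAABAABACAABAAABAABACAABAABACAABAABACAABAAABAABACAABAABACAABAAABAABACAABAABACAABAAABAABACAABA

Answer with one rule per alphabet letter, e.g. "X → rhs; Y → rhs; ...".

A->ABA, B->CA, C->A

  step 3 ⇒ step 4: ABACAABAAABAABACAABAABAABACAABAABACAABAABACAABA ⇒ ABA·CA·ABA·A·ABA·ABA·CA·ABA·ABA·ABA·CA·ABA·ABA·CA·ABA·A·ABA·ABA·CA·ABA·ABA·CA·ABA·ABA·CA·ABA·A·ABA·ABA·CA·ABA·ABA·CA·ABA·A·ABA·ABA·CA·ABA·ABA·CA·ABA·A·ABA·ABA·CA·ABA
    A ↦ ABA
    B ↦ CA
    C ↦ A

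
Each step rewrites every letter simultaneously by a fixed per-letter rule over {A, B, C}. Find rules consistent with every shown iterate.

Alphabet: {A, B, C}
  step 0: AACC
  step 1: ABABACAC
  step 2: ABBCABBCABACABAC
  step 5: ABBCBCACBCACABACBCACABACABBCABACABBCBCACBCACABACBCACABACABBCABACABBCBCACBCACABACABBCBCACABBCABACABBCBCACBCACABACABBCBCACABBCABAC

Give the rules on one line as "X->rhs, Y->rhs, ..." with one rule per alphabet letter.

A->AB, B->BC, C->AC

  step 1 ⇒ step 2: ABABACAC ⇒ AB·BC·AB·BC·AB·AC·AB·AC
    A ↦ AB
    B ↦ BC
    C ↦ AC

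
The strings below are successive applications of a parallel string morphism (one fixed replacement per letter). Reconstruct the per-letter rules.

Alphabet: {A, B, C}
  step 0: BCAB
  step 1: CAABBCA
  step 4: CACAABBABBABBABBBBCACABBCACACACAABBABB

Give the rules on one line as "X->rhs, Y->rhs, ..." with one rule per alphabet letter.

A->BB, B->CA, C->A

  step 0 ⇒ step 1: BCAB ⇒ CA·A·BB·CA
    A ↦ BB
    B ↦ CA
    C ↦ A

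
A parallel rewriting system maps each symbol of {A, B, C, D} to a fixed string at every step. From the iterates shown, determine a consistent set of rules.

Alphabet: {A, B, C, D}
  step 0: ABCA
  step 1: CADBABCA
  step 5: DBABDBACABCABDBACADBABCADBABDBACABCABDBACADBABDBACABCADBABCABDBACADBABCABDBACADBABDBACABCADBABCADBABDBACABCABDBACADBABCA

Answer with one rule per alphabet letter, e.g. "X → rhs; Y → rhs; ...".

  step 0 ⇒ step 1: ABCA ⇒ CA·DBA·B·CA
    A ↦ CA
    B ↦ DBA
    C ↦ B
    D ↦ B  (constrained at step 1)

A->CA, B->DBA, C->B, D->B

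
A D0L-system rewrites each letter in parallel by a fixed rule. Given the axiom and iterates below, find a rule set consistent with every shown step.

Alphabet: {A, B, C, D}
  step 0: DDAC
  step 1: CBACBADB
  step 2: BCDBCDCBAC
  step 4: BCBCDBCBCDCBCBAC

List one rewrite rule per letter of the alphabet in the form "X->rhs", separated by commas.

  step 1 ⇒ step 2: CBACBADB ⇒ B·C·D·B·C·D·CBA·C
    A ↦ D
    B ↦ C
    C ↦ B
    D ↦ CBA

A->D, B->C, C->B, D->CBA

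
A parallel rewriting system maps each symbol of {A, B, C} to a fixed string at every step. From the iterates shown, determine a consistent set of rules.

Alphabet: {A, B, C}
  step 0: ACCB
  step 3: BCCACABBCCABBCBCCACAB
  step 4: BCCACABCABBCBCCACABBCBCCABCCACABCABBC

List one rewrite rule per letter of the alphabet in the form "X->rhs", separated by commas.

  step 3 ⇒ step 4: BCCACABBCCABBCBCCACAB ⇒ BC·CA·CA·B·CA·B·BC·BC·CA·CA·B·BC·BC·CA·BC·CA·CA·B·CA·B·BC
    A ↦ B
    B ↦ BC
    C ↦ CA

A->B, B->BC, C->CA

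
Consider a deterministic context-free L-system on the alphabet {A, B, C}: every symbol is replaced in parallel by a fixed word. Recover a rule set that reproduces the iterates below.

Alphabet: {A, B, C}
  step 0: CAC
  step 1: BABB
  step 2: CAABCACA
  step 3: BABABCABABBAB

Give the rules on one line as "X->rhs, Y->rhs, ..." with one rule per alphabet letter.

  step 2 ⇒ step 3: CAABCACA ⇒ B·AB·AB·CA·B·AB·B·AB
    A ↦ AB
    B ↦ CA
    C ↦ B

A->AB, B->CA, C->B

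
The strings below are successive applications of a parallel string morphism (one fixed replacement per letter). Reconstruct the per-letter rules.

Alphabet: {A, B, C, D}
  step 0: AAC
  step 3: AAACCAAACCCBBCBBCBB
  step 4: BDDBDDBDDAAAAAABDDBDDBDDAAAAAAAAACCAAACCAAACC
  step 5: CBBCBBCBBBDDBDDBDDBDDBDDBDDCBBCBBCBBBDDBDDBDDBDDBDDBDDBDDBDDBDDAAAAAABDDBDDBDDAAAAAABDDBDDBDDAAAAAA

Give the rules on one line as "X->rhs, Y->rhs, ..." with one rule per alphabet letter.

A->BDD, B->C, C->AAA, D->B

  step 4 ⇒ step 5: BDDBDDBDDAAAAAABDDBDDBDDAAAAAAAAACCAAACCAAACC ⇒ C·B·B·C·B·B·C·B·B·BDD·BDD·BDD·BDD·BDD·BDD·C·B·B·C·B·B·C·B·B·BDD·BDD·BDD·BDD·BDD·BDD·BDD·BDD·BDD·AAA·AAA·BDD·BDD·BDD·AAA·AAA·BDD·BDD·BDD·AAA·AAA
    A ↦ BDD
    B ↦ C
    C ↦ AAA
    D ↦ B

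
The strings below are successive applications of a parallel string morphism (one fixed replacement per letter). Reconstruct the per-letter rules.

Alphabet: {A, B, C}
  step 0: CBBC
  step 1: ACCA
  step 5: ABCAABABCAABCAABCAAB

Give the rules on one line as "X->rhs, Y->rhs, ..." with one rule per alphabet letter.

  step 0 ⇒ step 1: CBBC ⇒ A·C·C·A
    B ↦ C
    C ↦ A
    A ↦ AB  (constrained at step 1)

A->AB, B->C, C->A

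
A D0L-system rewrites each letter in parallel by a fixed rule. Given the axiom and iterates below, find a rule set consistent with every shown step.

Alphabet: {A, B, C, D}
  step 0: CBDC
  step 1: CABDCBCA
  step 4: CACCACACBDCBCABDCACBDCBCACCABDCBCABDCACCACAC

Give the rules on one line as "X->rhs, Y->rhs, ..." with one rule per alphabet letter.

A->C, B->BD, C->CA, D->CB

  step 0 ⇒ step 1: CBDC ⇒ CA·BD·CB·CA
    B ↦ BD
    C ↦ CA
    D ↦ CB
    A ↦ C  (constrained at step 1)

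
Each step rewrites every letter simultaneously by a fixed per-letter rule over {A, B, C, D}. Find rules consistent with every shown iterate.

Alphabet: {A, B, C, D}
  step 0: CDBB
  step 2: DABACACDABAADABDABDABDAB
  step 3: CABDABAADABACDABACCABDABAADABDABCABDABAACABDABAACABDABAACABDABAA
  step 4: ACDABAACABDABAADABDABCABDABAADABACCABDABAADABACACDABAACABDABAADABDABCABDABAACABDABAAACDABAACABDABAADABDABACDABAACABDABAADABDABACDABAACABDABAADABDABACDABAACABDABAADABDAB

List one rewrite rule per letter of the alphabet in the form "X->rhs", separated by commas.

  step 3 ⇒ step 4: CABDABAADABACDABACCABDABAADABDABCABDABAACABDABAACABDABAACABDABAA ⇒ AC·DAB·AA·CAB·DAB·AA·DAB·DAB·CAB·DAB·AA·DAB·AC·CAB·DAB·AA·DAB·AC·AC·DAB·AA·CAB·DAB·AA·DAB·DAB·CAB·DAB·AA·CAB·DAB·AA·AC·DAB·AA·CAB·DAB·AA·DAB·DAB·AC·DAB·AA·CAB·DAB·AA·DAB·DAB·AC·DAB·AA·CAB·DAB·AA·DAB·DAB·AC·DAB·AA·CAB·DAB·AA·DAB·DAB
    A ↦ DAB
    B ↦ AA
    C ↦ AC
    D ↦ CAB

A->DAB, B->AA, C->AC, D->CAB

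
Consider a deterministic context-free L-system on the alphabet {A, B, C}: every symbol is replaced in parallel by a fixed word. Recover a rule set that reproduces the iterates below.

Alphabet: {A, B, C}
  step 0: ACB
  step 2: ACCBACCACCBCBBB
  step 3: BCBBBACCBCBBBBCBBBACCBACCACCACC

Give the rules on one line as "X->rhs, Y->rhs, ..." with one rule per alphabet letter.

  step 2 ⇒ step 3: ACCBACCACCBCBBB ⇒ BCB·B·B·ACC·BCB·B·B·BCB·B·B·ACC·B·ACC·ACC·ACC
    A ↦ BCB
    B ↦ ACC
    C ↦ B

A->BCB, B->ACC, C->B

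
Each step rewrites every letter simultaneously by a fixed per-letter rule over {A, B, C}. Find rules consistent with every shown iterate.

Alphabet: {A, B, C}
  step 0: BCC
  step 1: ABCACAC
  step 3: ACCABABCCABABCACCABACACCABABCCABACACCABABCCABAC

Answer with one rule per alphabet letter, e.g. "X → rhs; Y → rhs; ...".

  step 0 ⇒ step 1: BCC ⇒ ABC·AC·AC
    B ↦ ABC
    C ↦ AC
    A ↦ CAB  (constrained at step 1)

A->CAB, B->ABC, C->AC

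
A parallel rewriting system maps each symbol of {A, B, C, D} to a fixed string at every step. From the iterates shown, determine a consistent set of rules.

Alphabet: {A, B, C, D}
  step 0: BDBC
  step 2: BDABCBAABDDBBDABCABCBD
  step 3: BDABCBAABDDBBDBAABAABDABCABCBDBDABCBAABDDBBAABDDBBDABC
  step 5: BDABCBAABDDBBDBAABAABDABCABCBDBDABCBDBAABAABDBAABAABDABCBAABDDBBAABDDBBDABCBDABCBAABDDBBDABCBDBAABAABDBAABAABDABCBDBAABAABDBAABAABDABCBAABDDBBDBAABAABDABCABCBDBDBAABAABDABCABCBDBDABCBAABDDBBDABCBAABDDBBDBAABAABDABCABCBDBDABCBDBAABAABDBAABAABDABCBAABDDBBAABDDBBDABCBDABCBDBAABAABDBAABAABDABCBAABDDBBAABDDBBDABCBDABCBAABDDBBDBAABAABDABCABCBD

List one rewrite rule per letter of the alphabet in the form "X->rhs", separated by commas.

A->BAA, B->BD, C->DB, D->ABC

  step 2 ⇒ step 3: BDABCBAABDDBBDABCABCBD ⇒ BD·ABC·BAA·BD·DB·BD·BAA·BAA·BD·ABC·ABC·BD·BD·ABC·BAA·BD·DB·BAA·BD·DB·BD·ABC
    A ↦ BAA
    B ↦ BD
    C ↦ DB
    D ↦ ABC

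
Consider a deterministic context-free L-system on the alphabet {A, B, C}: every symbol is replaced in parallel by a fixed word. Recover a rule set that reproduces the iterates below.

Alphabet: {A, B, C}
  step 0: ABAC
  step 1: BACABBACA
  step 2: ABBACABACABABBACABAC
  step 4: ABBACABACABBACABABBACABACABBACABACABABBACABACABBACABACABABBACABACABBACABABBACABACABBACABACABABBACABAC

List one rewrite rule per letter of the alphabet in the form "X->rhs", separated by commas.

  step 1 ⇒ step 2: BACABBACA ⇒ AB·BAC·A·BAC·AB·AB·BAC·A·BAC
    A ↦ BAC
    B ↦ AB
    C ↦ A

A->BAC, B->AB, C->A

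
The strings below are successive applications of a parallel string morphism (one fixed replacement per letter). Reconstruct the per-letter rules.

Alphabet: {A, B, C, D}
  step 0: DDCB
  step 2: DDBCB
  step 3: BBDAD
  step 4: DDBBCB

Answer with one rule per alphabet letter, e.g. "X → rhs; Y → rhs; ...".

  step 3 ⇒ step 4: BBDAD ⇒ D·D·B·BC·B
    A ↦ BC
    B ↦ D
    D ↦ B
  step 2 ⇒ step 3: DDBCB ⇒ B·B·D·A·D
    C ↦ A

A->BC, B->D, C->A, D->B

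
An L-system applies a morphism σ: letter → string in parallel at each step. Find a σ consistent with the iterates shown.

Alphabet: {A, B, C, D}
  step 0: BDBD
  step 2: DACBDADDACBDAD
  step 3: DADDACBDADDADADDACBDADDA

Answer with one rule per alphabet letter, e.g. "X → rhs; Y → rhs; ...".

A->D, B->CB, C->DA, D->DA

  step 2 ⇒ step 3: DACBDADDACBDAD ⇒ DA·D·DA·CB·DA·D·DA·DA·D·DA·CB·DA·D·DA
    A ↦ D
    B ↦ CB
    C ↦ DA
    D ↦ DA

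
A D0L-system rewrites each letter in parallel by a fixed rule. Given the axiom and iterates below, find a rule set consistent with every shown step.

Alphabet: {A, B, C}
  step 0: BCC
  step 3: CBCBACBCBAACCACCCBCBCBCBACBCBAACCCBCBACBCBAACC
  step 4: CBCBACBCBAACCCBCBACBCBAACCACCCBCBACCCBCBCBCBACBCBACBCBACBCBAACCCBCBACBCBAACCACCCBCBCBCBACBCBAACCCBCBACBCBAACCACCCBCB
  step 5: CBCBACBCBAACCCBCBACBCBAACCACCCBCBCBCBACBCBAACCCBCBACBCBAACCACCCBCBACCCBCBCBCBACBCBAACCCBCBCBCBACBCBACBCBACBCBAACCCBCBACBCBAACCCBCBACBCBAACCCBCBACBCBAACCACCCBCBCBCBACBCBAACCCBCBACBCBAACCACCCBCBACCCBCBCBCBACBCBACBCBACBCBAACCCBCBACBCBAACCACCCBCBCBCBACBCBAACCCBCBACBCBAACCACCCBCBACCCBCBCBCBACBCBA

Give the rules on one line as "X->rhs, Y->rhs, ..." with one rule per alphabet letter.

  step 4 ⇒ step 5: CBCBACBCBAACCCBCBACBCBAACCACCCBCBACCCBCBCBCBACBCBACBCBACBCBAACCCBCBACBCBAACCACCCBCBCBCBACBCBAACCCBCBACBCBAACCACCCBCB ⇒ CB·CBA·CB·CBA·ACC·CB·CBA·CB·CBA·ACC·ACC·CB·CB·CB·CBA·CB·CBA·ACC·CB·CBA·CB·CBA·ACC·ACC·CB·CB·ACC·CB·CB·CB·CBA·CB·CBA·ACC·CB·CB·CB·CBA·CB·CBA·CB·CBA·CB·CBA·ACC·CB·CBA·CB·CBA·ACC·CB·CBA·CB·CBA·ACC·CB·CBA·CB·CBA·ACC·ACC·CB·CB·CB·CBA·CB·CBA·ACC·CB·CBA·CB·CBA·ACC·ACC·CB·CB·ACC·CB·CB·CB·CBA·CB·CBA·CB·CBA·CB·CBA·ACC·CB·CBA·CB·CBA·ACC·ACC·CB·CB·CB·CBA·CB·CBA·ACC·CB·CBA·CB·CBA·ACC·ACC·CB·CB·ACC·CB·CB·CB·CBA·CB·CBA
    A ↦ ACC
    B ↦ CBA
    C ↦ CB

A->ACC, B->CBA, C->CB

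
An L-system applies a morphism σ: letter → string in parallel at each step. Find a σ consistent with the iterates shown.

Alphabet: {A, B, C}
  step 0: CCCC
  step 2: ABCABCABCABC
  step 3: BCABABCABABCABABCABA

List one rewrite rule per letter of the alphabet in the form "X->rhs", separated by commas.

A->BC, B->A, C->BA

  step 2 ⇒ step 3: ABCABCABCABC ⇒ BC·A·BA·BC·A·BA·BC·A·BA·BC·A·BA
    A ↦ BC
    B ↦ A
    C ↦ BA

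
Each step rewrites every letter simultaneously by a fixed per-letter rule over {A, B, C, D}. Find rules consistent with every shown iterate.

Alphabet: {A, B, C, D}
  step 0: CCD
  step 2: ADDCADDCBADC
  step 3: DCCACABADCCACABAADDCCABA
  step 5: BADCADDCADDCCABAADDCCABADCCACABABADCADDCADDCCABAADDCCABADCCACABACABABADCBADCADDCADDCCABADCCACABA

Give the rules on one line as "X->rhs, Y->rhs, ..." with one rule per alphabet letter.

  step 2 ⇒ step 3: ADDCADDCBADC ⇒ DC·CA·CA·BA·DC·CA·CA·BA·AD·DC·CA·BA
    A ↦ DC
    B ↦ AD
    C ↦ BA
    D ↦ CA

A->DC, B->AD, C->BA, D->CA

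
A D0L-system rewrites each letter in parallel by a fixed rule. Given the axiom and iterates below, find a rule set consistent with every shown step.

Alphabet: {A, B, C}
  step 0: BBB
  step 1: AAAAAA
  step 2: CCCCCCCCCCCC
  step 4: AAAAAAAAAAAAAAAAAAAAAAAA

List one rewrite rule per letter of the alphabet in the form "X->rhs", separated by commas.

  step 1 ⇒ step 2: AAAAAA ⇒ CC·CC·CC·CC·CC·CC
    A ↦ CC
  step 0 ⇒ step 1: BBB ⇒ AA·AA·AA
    B ↦ AA
    C ↦ B  (constrained at step 2)

A->CC, B->AA, C->B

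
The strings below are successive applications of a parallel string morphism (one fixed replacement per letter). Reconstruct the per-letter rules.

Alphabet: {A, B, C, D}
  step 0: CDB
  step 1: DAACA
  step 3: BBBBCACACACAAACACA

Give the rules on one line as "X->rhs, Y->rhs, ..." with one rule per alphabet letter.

A->BB, B->CA, C->D, D->AA

  step 0 ⇒ step 1: CDB ⇒ D·AA·CA
    B ↦ CA
    C ↦ D
    D ↦ AA
    A ↦ BB  (constrained at step 1)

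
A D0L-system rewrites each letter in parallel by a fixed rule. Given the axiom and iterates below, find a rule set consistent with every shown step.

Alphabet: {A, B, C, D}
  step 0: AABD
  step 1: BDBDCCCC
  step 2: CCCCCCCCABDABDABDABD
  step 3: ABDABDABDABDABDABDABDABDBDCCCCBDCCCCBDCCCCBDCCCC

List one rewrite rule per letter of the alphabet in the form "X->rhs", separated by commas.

A->BD, B->CCC, C->ABD, D->C

  step 2 ⇒ step 3: CCCCCCCCABDABDABDABD ⇒ ABD·ABD·ABD·ABD·ABD·ABD·ABD·ABD·BD·CCC·C·BD·CCC·C·BD·CCC·C·BD·CCC·C
    A ↦ BD
    B ↦ CCC
    C ↦ ABD
    D ↦ C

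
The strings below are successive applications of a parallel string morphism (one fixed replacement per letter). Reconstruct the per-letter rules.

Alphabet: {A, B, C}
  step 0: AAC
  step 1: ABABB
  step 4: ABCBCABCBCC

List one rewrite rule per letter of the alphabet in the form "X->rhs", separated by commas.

  step 0 ⇒ step 1: AAC ⇒ AB·AB·B
    A ↦ AB
    C ↦ B
    B ↦ C  (constrained at step 1)

A->AB, B->C, C->B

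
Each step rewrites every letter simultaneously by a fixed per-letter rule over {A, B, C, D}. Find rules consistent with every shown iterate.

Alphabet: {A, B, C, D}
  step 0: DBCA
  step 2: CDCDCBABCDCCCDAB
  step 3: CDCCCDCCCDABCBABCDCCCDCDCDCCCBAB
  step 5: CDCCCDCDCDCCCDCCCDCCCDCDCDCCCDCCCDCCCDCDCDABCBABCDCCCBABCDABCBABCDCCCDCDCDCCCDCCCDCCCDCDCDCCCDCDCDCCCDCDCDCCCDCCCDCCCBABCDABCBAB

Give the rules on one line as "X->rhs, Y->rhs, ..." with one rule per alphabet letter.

  step 2 ⇒ step 3: CDCDCBABCDCCCDAB ⇒ CD·CC·CD·CC·CD·AB·CB·AB·CD·CC·CD·CD·CD·CC·CB·AB
    A ↦ CB
    B ↦ AB
    C ↦ CD
    D ↦ CC

A->CB, B->AB, C->CD, D->CC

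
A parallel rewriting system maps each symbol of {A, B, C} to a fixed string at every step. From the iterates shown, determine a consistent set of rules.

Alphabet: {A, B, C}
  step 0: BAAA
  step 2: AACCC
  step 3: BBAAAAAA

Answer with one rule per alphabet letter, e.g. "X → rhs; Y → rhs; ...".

A->B, B->C, C->AA

  step 2 ⇒ step 3: AACCC ⇒ B·B·AA·AA·AA
    A ↦ B
    C ↦ AA
    B ↦ C  (constrained at step 0)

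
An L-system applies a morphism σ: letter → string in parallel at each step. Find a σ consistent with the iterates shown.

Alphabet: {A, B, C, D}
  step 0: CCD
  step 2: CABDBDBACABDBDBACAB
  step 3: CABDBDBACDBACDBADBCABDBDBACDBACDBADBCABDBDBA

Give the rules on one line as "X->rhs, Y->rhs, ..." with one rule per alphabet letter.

A->DB, B->DBA, C->CAB, D->C

  step 2 ⇒ step 3: CABDBDBACABDBDBACAB ⇒ CAB·DB·DBA·C·DBA·C·DBA·DB·CAB·DB·DBA·C·DBA·C·DBA·DB·CAB·DB·DBA
    A ↦ DB
    B ↦ DBA
    C ↦ CAB
    D ↦ C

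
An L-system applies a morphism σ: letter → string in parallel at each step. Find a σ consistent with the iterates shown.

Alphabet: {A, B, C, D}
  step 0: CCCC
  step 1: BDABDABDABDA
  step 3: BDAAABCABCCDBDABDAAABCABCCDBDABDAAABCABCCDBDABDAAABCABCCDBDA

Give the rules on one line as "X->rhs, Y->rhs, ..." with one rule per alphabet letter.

  step 0 ⇒ step 1: CCCC ⇒ BDA·BDA·BDA·BDA
    C ↦ BDA
    A ↦ ABC  (constrained at step 1)
    B ↦ CD  (constrained at step 1)
    D ↦ A  (constrained at step 1)

A->ABC, B->CD, C->BDA, D->A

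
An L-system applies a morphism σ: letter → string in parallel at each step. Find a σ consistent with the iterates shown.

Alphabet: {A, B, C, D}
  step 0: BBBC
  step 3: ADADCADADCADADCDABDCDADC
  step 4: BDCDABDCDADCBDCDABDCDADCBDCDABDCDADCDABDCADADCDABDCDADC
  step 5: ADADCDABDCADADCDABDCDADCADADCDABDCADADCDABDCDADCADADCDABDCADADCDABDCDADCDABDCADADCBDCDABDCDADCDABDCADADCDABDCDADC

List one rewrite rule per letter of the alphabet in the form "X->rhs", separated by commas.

  step 4 ⇒ step 5: BDCDABDCDADCBDCDABDCDADCBDCDABDCDADCDABDCADADCDABDCDADC ⇒ A·DA·DC·DA·BDC·A·DA·DC·DA·BDC·DA·DC·A·DA·DC·DA·BDC·A·DA·DC·DA·BDC·DA·DC·A·DA·DC·DA·BDC·A·DA·DC·DA·BDC·DA·DC·DA·BDC·A·DA·DC·BDC·DA·BDC·DA·DC·DA·BDC·A·DA·DC·DA·BDC·DA·DC
    A ↦ BDC
    B ↦ A
    C ↦ DC
    D ↦ DA

A->BDC, B->A, C->DC, D->DA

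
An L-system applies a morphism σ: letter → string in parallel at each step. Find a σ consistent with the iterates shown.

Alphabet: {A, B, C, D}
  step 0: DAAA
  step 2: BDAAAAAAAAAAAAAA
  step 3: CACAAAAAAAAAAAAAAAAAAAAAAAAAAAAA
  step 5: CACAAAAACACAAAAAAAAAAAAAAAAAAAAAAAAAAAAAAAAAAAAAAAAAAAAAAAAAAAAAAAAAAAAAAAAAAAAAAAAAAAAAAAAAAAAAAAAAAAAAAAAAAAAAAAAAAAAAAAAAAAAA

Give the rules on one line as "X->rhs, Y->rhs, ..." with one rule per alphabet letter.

A->AA, B->CA, C->BD, D->CA

  step 2 ⇒ step 3: BDAAAAAAAAAAAAAA ⇒ CA·CA·AA·AA·AA·AA·AA·AA·AA·AA·AA·AA·AA·AA·AA·AA
    A ↦ AA
    B ↦ CA
    D ↦ CA
    C ↦ BD  (constrained at step 3)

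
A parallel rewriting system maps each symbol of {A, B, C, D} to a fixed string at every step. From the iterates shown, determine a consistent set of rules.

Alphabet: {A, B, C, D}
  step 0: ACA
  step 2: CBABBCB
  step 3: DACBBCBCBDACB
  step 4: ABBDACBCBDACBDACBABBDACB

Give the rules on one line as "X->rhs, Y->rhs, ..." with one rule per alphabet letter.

A->B, B->CB, C->DA, D->AB

  step 3 ⇒ step 4: DACBBCBCBDACB ⇒ AB·B·DA·CB·CB·DA·CB·DA·CB·AB·B·DA·CB
    A ↦ B
    B ↦ CB
    C ↦ DA
    D ↦ AB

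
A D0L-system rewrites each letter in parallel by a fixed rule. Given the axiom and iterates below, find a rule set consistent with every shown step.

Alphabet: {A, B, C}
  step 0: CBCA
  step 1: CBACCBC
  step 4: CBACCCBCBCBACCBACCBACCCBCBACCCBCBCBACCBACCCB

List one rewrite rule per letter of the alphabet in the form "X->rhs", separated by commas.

A->C, B->AC, C->CB

  step 0 ⇒ step 1: CBCA ⇒ CB·AC·CB·C
    A ↦ C
    B ↦ AC
    C ↦ CB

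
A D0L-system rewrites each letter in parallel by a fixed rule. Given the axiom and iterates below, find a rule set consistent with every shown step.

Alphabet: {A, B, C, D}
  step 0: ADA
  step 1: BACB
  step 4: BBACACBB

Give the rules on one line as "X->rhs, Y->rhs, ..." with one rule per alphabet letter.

  step 0 ⇒ step 1: ADA ⇒ B·AC·B
    A ↦ B
    D ↦ AC
    B ↦ D  (constrained at step 1)
    C ↦ B  (constrained at step 1)

A->B, B->D, C->B, D->AC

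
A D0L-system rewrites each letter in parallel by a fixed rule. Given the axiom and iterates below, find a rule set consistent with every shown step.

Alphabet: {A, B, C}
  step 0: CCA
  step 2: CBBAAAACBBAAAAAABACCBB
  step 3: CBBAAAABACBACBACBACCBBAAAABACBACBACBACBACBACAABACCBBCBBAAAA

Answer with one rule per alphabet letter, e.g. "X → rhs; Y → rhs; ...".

  step 2 ⇒ step 3: CBBAAAACBBAAAAAABACCBB ⇒ CBB·AA·AA·BAC·BAC·BAC·BAC·CBB·AA·AA·BAC·BAC·BAC·BAC·BAC·BAC·AA·BAC·CBB·CBB·AA·AA
    A ↦ BAC
    B ↦ AA
    C ↦ CBB

A->BAC, B->AA, C->CBB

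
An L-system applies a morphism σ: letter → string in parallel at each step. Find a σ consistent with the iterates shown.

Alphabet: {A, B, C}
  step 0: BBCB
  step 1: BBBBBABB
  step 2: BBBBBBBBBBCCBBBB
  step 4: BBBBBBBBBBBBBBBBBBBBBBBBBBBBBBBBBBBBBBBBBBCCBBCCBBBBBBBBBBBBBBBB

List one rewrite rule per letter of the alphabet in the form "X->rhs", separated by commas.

  step 1 ⇒ step 2: BBBBBABB ⇒ BB·BB·BB·BB·BB·CC·BB·BB
    A ↦ CC
    B ↦ BB
  step 0 ⇒ step 1: BBCB ⇒ BB·BB·BA·BB
    C ↦ BA

A->CC, B->BB, C->BA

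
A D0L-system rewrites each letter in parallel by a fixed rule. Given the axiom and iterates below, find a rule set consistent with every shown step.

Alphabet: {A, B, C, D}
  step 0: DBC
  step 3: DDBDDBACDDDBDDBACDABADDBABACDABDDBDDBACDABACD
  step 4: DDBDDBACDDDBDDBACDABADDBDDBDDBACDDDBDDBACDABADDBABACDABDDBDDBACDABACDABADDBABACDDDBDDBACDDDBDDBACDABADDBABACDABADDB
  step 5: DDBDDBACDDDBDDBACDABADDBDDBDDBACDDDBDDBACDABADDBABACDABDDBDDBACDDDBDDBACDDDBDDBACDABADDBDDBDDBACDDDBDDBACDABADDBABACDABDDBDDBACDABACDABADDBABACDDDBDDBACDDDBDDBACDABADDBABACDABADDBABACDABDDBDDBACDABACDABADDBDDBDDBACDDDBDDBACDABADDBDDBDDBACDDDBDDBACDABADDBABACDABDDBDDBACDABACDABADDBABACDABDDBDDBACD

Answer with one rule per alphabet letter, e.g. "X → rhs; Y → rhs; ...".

  step 4 ⇒ step 5: DDBDDBACDDDBDDBACDABADDBDDBDDBACDDDBDDBACDABADDBABACDABDDBDDBACDABACDABADDBABACDDDBDDBACDDDBDDBACDABADDBABACDABADDB ⇒ DDB·DDB·ACD·DDB·DDB·ACD·AB·A·DDB·DDB·DDB·ACD·DDB·DDB·ACD·AB·A·DDB·AB·ACD·AB·DDB·DDB·ACD·DDB·DDB·ACD·DDB·DDB·ACD·AB·A·DDB·DDB·DDB·ACD·DDB·DDB·ACD·AB·A·DDB·AB·ACD·AB·DDB·DDB·ACD·AB·ACD·AB·A·DDB·AB·ACD·DDB·DDB·ACD·DDB·DDB·ACD·AB·A·DDB·AB·ACD·AB·A·DDB·AB·ACD·AB·DDB·DDB·ACD·AB·ACD·AB·A·DDB·DDB·DDB·ACD·DDB·DDB·ACD·AB·A·DDB·DDB·DDB·ACD·DDB·DDB·ACD·AB·A·DDB·AB·ACD·AB·DDB·DDB·ACD·AB·ACD·AB·A·DDB·AB·ACD·AB·DDB·DDB·ACD
    A ↦ AB
    B ↦ ACD
    C ↦ A
    D ↦ DDB

A->AB, B->ACD, C->A, D->DDB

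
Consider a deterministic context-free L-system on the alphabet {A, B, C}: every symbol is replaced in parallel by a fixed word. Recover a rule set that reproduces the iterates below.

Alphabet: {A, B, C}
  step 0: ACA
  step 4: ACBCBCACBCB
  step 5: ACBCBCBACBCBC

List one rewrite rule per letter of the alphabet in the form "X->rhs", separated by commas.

  step 4 ⇒ step 5: ACBCBCACBCB ⇒ AC·B·C·B·C·B·AC·B·C·B·C
    A ↦ AC
    B ↦ C
    C ↦ B

A->AC, B->C, C->B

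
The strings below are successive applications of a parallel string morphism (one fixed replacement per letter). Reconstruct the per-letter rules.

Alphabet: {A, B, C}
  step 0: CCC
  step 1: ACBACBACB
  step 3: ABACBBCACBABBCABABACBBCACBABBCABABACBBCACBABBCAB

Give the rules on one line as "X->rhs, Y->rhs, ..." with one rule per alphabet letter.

A->BC, B->AB, C->ACB

  step 0 ⇒ step 1: CCC ⇒ ACB·ACB·ACB
    C ↦ ACB
    A ↦ BC  (constrained at step 1)
    B ↦ AB  (constrained at step 1)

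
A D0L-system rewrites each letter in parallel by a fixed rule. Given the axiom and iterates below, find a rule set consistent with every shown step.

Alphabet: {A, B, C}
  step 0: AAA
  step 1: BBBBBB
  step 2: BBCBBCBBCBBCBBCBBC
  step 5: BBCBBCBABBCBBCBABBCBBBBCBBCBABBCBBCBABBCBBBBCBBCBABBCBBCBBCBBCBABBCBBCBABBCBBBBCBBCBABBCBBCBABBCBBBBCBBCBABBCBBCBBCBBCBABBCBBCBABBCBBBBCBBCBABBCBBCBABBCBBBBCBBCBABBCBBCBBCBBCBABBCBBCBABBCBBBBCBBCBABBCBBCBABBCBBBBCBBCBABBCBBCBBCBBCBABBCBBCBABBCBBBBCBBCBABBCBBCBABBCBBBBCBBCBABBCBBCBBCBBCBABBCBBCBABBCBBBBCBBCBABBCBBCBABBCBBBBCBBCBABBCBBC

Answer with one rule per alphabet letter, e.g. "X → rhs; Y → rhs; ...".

  step 1 ⇒ step 2: BBBBBB ⇒ BBC·BBC·BBC·BBC·BBC·BBC
    B ↦ BBC
  step 0 ⇒ step 1: AAA ⇒ BB·BB·BB
    A ↦ BB
    C ↦ BA  (constrained at step 2)

A->BB, B->BBC, C->BA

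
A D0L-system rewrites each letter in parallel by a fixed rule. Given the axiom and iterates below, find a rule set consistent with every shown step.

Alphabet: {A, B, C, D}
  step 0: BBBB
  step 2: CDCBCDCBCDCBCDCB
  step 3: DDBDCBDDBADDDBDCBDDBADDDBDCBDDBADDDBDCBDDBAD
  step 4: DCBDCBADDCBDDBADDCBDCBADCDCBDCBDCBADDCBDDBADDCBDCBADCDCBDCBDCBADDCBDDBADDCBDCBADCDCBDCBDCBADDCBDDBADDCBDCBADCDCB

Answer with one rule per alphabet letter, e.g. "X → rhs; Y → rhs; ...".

A->C, B->AD, C->DDB, D->DCB

  step 3 ⇒ step 4: DDBDCBDDBADDDBDCBDDBADDDBDCBDDBADDDBDCBDDBAD ⇒ DCB·DCB·AD·DCB·DDB·AD·DCB·DCB·AD·C·DCB·DCB·DCB·AD·DCB·DDB·AD·DCB·DCB·AD·C·DCB·DCB·DCB·AD·DCB·DDB·AD·DCB·DCB·AD·C·DCB·DCB·DCB·AD·DCB·DDB·AD·DCB·DCB·AD·C·DCB
    A ↦ C
    B ↦ AD
    C ↦ DDB
    D ↦ DCB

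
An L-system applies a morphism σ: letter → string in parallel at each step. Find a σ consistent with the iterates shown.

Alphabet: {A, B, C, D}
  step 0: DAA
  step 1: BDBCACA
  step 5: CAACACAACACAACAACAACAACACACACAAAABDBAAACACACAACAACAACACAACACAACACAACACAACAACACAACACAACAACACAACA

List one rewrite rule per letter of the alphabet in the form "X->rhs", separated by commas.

A->CA, B->AAA, C->A, D->BDB

  step 0 ⇒ step 1: DAA ⇒ BDB·CA·CA
    A ↦ CA
    D ↦ BDB
    B ↦ AAA  (constrained at step 1)
    C ↦ A  (constrained at step 1)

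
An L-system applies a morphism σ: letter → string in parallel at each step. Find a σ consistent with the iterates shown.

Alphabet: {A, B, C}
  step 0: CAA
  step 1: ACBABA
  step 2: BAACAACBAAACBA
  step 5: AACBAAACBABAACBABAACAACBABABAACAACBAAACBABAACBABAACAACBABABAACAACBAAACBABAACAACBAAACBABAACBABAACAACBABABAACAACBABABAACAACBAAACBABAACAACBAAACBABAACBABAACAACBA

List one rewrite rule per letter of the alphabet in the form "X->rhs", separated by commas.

  step 1 ⇒ step 2: ACBABA ⇒ BA·AC·AAC·BA·AAC·BA
    A ↦ BA
    B ↦ AAC
    C ↦ AC

A->BA, B->AAC, C->AC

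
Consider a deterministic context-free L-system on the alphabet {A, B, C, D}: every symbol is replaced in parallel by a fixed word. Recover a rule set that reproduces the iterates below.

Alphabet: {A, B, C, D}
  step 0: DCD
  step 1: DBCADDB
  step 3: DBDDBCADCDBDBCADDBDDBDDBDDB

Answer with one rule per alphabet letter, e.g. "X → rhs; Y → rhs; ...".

A->CDB, B->D, C->CAD, D->DB

  step 0 ⇒ step 1: DCD ⇒ DB·CAD·DB
    C ↦ CAD
    D ↦ DB
    A ↦ CDB  (constrained at step 1)
    B ↦ D  (constrained at step 1)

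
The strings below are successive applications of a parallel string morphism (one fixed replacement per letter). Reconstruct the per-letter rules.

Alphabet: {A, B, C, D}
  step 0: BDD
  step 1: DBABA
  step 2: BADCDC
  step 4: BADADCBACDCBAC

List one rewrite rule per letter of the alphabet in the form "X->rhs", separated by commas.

  step 1 ⇒ step 2: DBABA ⇒ BA·D·C·D·C
    A ↦ C
    B ↦ D
    D ↦ BA
    C ↦ DA  (constrained at step 2)

A->C, B->D, C->DA, D->BA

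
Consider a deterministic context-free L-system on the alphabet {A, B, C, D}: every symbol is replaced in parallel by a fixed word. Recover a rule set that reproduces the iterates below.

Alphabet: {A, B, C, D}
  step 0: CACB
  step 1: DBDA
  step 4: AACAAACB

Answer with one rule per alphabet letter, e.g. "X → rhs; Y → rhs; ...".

  step 0 ⇒ step 1: CACB ⇒ D·B·D·A
    A ↦ B
    B ↦ A
    C ↦ D
    D ↦ AC  (constrained at step 1)

A->B, B->A, C->D, D->AC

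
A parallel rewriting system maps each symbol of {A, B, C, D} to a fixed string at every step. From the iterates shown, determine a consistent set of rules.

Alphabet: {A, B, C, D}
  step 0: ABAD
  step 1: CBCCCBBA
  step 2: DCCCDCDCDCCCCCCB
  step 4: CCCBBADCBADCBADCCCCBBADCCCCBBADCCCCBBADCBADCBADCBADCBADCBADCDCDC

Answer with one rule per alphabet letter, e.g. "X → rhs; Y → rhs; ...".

  step 1 ⇒ step 2: CBCCCBBA ⇒ DC·CC·DC·DC·DC·CC·CC·CB
    A ↦ CB
    B ↦ CC
    C ↦ DC
  step 0 ⇒ step 1: ABAD ⇒ CB·CC·CB·BA
    D ↦ BA

A->CB, B->CC, C->DC, D->BA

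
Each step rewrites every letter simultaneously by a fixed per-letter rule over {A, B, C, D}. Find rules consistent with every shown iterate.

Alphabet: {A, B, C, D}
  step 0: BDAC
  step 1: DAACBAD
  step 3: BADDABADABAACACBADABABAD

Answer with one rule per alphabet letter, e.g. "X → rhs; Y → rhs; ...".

  step 0 ⇒ step 1: BDAC ⇒ DA·AC·BA·D
    A ↦ BA
    B ↦ DA
    C ↦ D
    D ↦ AC

A->BA, B->DA, C->D, D->AC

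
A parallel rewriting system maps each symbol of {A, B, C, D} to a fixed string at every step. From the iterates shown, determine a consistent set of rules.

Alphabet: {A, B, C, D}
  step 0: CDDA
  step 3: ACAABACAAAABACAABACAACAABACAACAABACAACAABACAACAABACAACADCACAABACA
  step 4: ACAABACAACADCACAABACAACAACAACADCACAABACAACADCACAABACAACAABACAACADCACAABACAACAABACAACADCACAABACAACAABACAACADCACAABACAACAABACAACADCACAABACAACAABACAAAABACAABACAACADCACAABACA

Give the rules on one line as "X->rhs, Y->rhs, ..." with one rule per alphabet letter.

  step 3 ⇒ step 4: ACAABACAAAABACAABACAACAABACAACAABACAACAABACAACAABACAACADCACAABACA ⇒ ACA·AB·ACA·ACA·DC·ACA·AB·ACA·ACA·ACA·ACA·DC·ACA·AB·ACA·ACA·DC·ACA·AB·ACA·ACA·AB·ACA·ACA·DC·ACA·AB·ACA·ACA·AB·ACA·ACA·DC·ACA·AB·ACA·ACA·AB·ACA·ACA·DC·ACA·AB·ACA·ACA·AB·ACA·ACA·DC·ACA·AB·ACA·ACA·AB·ACA·AA·AB·ACA·AB·ACA·ACA·DC·ACA·AB·ACA
    A ↦ ACA
    B ↦ DC
    C ↦ AB
    D ↦ AA

A->ACA, B->DC, C->AB, D->AA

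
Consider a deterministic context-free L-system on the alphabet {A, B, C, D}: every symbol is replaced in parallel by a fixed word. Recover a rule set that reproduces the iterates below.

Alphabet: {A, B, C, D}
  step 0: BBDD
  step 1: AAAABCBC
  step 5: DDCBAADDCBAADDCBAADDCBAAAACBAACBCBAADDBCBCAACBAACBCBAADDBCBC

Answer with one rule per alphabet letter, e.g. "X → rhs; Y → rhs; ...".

  step 0 ⇒ step 1: BBDD ⇒ AA·AA·BC·BC
    B ↦ AA
    D ↦ BC
    A ↦ D  (constrained at step 1)
    C ↦ CB  (constrained at step 1)

A->D, B->AA, C->CB, D->BC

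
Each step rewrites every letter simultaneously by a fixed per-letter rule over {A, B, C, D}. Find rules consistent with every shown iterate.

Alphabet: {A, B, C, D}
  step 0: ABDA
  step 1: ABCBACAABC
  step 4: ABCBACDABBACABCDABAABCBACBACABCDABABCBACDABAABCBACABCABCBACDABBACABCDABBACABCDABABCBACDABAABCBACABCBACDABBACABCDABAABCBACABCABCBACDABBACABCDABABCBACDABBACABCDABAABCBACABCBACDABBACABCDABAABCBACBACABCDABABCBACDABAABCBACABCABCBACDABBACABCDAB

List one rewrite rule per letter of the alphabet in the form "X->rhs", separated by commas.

A->ABC, B->BAC, C->DAB, D->A

  step 0 ⇒ step 1: ABDA ⇒ ABC·BAC·A·ABC
    A ↦ ABC
    B ↦ BAC
    D ↦ A
    C ↦ DAB  (constrained at step 1)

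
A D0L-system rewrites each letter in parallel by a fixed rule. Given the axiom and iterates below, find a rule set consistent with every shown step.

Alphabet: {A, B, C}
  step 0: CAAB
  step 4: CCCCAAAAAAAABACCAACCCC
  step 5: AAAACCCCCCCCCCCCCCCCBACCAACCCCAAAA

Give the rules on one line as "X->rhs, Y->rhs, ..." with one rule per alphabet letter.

A->CC, B->BA, C->A

  step 4 ⇒ step 5: CCCCAAAAAAAABACCAACCCC ⇒ A·A·A·A·CC·CC·CC·CC·CC·CC·CC·CC·BA·CC·A·A·CC·CC·A·A·A·A
    A ↦ CC
    B ↦ BA
    C ↦ A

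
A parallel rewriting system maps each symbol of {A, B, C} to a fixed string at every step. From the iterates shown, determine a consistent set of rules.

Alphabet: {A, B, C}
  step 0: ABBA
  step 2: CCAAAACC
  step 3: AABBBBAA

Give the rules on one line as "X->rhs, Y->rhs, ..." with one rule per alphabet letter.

  step 2 ⇒ step 3: CCAAAACC ⇒ A·A·B·B·B·B·A·A
    A ↦ B
    C ↦ A
    B ↦ CC  (constrained at step 0)

A->B, B->CC, C->A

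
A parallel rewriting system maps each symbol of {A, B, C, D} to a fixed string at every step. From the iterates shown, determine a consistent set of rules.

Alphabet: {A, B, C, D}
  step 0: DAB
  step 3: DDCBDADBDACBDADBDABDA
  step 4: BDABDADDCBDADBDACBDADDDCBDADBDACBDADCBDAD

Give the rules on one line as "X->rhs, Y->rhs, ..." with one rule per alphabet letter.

A->D, B->C, C->DD, D->BDA

  step 3 ⇒ step 4: DDCBDADBDACBDADBDABDA ⇒ BDA·BDA·DD·C·BDA·D·BDA·C·BDA·D·DD·C·BDA·D·BDA·C·BDA·D·C·BDA·D
    A ↦ D
    B ↦ C
    C ↦ DD
    D ↦ BDA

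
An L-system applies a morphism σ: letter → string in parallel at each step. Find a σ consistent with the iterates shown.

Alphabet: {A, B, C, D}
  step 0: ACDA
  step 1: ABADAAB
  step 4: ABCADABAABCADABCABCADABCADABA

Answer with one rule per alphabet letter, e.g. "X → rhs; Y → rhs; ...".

  step 0 ⇒ step 1: ACDA ⇒ AB·AD·A·AB
    A ↦ AB
    C ↦ AD
    D ↦ A
    B ↦ C  (constrained at step 1)

A->AB, B->C, C->AD, D->A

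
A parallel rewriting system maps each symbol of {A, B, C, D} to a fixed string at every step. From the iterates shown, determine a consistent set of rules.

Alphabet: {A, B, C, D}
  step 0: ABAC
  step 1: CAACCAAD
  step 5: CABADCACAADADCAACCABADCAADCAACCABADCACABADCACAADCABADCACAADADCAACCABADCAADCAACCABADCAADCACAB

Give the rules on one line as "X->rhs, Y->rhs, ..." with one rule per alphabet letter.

A->CA, B->AC, C->AD, D->B

  step 0 ⇒ step 1: ABAC ⇒ CA·AC·CA·AD
    A ↦ CA
    B ↦ AC
    C ↦ AD
    D ↦ B  (constrained at step 1)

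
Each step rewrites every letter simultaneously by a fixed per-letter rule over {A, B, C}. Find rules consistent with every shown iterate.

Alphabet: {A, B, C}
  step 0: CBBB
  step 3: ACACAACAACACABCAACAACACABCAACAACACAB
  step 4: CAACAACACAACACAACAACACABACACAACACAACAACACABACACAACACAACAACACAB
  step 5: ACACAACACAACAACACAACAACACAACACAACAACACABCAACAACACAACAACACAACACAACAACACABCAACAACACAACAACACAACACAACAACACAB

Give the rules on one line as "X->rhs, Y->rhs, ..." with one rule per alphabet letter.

  step 4 ⇒ step 5: CAACAACACAACACAACAACACABACACAACACAACAACACABACACAACACAACAACACAB ⇒ A·CA·CA·A·CA·CA·A·CA·A·CA·CA·A·CA·A·CA·CA·A·CA·CA·A·CA·A·CA·CAB·CA·A·CA·A·CA·CA·A·CA·A·CA·CA·A·CA·CA·A·CA·A·CA·CAB·CA·A·CA·A·CA·CA·A·CA·A·CA·CA·A·CA·CA·A·CA·A·CA·CAB
    A ↦ CA
    B ↦ CAB
    C ↦ A

A->CA, B->CAB, C->A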